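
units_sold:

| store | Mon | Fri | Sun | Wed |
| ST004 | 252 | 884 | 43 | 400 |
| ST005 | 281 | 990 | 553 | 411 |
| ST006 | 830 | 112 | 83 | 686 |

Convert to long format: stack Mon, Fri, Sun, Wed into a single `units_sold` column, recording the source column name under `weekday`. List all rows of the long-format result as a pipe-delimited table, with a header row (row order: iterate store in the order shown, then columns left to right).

Each (store, column) pair becomes one row: 3 × 4 = 12 rows.
For example, (ST004, Mon) → units_sold=252.

| store | weekday | units_sold |
| ST004 | Mon | 252 |
| ST004 | Fri | 884 |
| ST004 | Sun | 43 |
| ST004 | Wed | 400 |
| ST005 | Mon | 281 |
| ST005 | Fri | 990 |
| ST005 | Sun | 553 |
| ST005 | Wed | 411 |
| ST006 | Mon | 830 |
| ST006 | Fri | 112 |
| ST006 | Sun | 83 |
| ST006 | Wed | 686 |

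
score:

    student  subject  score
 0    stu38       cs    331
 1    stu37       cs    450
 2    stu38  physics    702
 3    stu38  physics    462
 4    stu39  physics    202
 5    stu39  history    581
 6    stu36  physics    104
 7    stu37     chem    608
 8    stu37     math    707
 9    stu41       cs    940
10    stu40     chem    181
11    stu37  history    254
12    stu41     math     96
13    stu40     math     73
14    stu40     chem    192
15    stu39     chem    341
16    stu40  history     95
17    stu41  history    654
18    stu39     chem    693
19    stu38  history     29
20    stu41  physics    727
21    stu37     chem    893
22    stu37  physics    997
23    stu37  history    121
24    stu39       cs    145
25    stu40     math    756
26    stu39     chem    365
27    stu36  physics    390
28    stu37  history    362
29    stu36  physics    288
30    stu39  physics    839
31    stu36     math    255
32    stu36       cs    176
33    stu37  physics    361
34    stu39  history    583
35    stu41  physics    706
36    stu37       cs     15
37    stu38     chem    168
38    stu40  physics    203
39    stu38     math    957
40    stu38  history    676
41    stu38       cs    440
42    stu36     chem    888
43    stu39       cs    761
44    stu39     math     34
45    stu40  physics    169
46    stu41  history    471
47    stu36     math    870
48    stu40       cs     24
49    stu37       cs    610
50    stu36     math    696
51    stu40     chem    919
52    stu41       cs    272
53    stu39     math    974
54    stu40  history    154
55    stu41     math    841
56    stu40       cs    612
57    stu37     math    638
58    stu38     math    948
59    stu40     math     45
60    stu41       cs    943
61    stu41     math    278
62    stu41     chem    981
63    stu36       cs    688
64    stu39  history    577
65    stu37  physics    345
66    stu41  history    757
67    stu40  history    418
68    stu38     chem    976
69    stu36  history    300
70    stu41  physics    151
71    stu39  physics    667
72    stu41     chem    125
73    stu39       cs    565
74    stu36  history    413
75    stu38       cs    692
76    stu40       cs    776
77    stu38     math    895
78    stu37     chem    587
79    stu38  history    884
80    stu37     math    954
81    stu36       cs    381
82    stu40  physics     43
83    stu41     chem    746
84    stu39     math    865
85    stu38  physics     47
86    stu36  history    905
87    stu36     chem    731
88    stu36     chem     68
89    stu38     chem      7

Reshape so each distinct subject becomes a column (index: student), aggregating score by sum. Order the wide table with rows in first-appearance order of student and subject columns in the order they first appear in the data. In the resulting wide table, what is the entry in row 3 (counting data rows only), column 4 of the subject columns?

1399

With rows in first-appearance order of student, row 3 is student=stu39. subject columns in first-appearance order: cs, physics, history, chem, math; column 4 is chem.
Long rows with student=stu39, subject=chem: 341 + 693 + 365 = 1399.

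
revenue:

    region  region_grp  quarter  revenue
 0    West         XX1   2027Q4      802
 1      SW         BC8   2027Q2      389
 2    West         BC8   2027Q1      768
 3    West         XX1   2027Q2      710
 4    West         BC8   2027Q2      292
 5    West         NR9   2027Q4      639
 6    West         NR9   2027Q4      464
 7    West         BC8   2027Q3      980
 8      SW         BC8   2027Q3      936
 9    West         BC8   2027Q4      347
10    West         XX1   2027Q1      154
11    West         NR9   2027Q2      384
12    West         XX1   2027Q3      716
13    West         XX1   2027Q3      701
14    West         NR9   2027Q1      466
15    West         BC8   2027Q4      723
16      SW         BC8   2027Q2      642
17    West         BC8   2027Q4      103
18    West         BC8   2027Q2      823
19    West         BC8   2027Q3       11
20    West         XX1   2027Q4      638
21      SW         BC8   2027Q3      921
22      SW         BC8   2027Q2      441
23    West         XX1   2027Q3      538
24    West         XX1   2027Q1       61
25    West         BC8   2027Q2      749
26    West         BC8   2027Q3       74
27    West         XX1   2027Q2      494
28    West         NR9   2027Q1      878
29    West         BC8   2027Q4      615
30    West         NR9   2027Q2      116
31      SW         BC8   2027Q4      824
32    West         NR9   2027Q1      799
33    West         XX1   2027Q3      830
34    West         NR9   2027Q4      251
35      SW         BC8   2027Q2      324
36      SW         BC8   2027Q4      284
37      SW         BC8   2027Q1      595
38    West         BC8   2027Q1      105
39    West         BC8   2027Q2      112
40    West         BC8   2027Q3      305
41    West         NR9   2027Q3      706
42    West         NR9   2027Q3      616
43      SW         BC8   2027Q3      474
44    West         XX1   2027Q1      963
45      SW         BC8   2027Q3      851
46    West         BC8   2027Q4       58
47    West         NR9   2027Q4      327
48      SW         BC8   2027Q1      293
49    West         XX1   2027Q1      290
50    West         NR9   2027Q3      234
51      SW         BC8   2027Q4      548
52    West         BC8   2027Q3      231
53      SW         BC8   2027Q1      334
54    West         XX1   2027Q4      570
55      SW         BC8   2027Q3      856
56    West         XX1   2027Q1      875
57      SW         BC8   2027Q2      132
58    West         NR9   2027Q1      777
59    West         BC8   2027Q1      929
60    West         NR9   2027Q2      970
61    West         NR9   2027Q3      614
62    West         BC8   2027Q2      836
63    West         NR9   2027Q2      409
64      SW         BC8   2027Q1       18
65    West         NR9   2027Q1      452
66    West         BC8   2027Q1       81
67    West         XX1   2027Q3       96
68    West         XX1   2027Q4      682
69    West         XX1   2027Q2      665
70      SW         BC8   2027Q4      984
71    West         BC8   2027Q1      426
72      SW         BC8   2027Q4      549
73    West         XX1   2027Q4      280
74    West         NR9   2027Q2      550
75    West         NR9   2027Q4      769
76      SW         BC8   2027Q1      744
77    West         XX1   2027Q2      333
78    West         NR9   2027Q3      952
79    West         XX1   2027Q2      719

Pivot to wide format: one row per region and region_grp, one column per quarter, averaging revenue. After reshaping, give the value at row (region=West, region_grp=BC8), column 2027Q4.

Rows with region=West, region_grp=BC8 and quarter=2027Q4: revenue values are 347, 723, 103, 615, 58.
(347 + 723 + 103 + 615 + 58) / 5 = 369.20.

369.20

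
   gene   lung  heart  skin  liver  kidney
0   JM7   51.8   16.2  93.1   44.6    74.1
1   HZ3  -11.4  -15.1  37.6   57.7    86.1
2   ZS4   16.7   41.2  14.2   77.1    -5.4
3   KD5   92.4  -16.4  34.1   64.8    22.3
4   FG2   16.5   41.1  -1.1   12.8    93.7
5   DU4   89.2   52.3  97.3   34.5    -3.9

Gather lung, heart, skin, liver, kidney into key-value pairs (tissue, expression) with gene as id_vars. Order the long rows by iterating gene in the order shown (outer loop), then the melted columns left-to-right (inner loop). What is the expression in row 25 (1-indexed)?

30 rows total (6 × 5). Row 25: index ⌊(25-1)/5⌋ = 4 into gene → FG2; (25-1) mod 5 = 4 into the melted columns → kidney.
So row 25 is (FG2, kidney, 93.7); expression = 93.7.

93.7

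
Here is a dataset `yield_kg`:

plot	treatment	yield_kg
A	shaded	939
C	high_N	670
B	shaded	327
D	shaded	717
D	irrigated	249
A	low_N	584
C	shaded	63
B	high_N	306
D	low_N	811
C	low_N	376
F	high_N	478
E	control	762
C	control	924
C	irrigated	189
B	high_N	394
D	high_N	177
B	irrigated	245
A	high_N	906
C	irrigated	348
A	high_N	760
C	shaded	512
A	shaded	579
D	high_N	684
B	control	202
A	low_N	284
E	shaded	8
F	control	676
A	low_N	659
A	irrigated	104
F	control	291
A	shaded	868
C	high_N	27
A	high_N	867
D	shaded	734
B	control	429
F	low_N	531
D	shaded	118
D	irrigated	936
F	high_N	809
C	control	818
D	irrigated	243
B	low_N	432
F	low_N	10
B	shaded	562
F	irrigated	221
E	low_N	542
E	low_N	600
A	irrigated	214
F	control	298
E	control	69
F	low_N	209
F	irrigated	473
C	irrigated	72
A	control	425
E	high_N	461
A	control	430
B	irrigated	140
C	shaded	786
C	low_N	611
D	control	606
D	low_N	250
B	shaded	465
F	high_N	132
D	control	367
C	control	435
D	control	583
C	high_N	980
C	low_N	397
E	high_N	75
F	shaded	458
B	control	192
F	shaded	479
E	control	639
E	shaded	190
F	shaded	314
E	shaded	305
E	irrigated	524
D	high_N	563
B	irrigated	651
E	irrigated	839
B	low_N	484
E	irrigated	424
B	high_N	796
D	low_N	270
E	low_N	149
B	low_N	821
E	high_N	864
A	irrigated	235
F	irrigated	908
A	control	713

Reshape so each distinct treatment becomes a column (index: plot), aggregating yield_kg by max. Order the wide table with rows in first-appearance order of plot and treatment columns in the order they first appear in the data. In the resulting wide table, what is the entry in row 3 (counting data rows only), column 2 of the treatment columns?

796

With rows in first-appearance order of plot, row 3 is plot=B. treatment columns in first-appearance order: shaded, high_N, irrigated, low_N, control; column 2 is high_N.
Long rows with plot=B, treatment=high_N: max(306, 394, 796) = 796.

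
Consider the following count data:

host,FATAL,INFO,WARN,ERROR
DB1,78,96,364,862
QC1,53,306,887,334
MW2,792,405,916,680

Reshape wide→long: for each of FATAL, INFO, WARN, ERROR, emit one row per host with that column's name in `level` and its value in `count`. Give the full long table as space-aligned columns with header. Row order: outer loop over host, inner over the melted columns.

host  level  count
DB1   FATAL  78   
DB1   INFO   96   
DB1   WARN   364  
DB1   ERROR  862  
QC1   FATAL  53   
QC1   INFO   306  
QC1   WARN   887  
QC1   ERROR  334  
MW2   FATAL  792  
MW2   INFO   405  
MW2   WARN   916  
MW2   ERROR  680  

Each (host, column) pair becomes one row: 3 × 4 = 12 rows.
For example, (DB1, FATAL) → count=78.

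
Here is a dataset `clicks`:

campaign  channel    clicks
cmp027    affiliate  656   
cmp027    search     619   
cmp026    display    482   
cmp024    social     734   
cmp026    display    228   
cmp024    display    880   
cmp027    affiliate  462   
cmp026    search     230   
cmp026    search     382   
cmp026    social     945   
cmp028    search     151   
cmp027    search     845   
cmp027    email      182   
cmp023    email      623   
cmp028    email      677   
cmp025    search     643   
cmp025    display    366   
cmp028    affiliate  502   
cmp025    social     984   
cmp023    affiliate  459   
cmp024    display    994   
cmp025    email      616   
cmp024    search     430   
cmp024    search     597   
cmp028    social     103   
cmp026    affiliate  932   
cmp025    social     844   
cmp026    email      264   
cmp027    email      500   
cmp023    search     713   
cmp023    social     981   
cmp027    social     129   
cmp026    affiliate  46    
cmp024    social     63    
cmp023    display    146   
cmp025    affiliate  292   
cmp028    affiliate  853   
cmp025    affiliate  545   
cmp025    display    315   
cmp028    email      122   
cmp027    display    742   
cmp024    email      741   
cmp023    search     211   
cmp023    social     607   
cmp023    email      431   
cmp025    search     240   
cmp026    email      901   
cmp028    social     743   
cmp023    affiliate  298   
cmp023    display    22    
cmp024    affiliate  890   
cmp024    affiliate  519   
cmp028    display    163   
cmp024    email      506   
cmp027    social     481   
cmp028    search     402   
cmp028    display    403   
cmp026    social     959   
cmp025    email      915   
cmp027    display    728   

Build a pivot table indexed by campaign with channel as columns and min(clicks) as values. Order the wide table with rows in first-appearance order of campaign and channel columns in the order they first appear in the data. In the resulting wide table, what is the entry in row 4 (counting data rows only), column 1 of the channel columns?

With rows in first-appearance order of campaign, row 4 is campaign=cmp028. channel columns in first-appearance order: affiliate, search, display, social, email; column 1 is affiliate.
Long rows with campaign=cmp028, channel=affiliate: min(502, 853) = 502.

502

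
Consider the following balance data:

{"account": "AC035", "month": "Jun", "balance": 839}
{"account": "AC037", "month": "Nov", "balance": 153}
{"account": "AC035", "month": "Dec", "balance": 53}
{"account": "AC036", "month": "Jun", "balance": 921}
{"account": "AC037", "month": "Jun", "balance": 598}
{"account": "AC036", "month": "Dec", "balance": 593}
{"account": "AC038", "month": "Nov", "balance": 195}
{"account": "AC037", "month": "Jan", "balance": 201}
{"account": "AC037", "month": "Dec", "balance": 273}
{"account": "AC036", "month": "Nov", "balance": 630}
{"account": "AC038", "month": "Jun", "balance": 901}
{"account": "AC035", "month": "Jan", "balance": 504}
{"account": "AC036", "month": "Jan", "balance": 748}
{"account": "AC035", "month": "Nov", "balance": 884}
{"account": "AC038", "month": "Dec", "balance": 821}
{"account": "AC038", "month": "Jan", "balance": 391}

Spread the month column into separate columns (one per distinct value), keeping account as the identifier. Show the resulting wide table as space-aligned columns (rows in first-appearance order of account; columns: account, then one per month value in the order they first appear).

account  Jun  Nov  Dec  Jan
AC035    839  884  53   504
AC037    598  153  273  201
AC036    921  630  593  748
AC038    901  195  821  391

Columns: account plus the 4 distinct month values (Jun, Nov, Dec, Jan).
For example, row AC035 column Jun takes balance=839 from the long row (AC035, Jun).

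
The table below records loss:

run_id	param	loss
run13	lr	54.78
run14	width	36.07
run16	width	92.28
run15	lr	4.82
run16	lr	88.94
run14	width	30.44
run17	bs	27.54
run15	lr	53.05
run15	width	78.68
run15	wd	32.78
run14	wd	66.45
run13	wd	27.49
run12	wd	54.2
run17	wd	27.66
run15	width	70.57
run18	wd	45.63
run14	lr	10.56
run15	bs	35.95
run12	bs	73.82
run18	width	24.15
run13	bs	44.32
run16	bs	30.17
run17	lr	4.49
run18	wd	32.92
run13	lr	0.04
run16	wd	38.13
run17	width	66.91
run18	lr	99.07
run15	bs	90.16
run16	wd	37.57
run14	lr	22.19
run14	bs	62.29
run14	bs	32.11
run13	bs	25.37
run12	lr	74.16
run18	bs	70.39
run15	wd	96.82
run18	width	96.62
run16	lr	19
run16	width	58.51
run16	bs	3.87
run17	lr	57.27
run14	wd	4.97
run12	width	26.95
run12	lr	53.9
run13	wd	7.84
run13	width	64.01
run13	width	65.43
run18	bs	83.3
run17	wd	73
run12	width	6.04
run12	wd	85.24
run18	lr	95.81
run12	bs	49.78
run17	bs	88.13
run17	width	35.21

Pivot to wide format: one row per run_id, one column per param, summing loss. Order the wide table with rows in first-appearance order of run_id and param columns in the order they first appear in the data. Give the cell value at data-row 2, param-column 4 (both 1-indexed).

With rows in first-appearance order of run_id, row 2 is run_id=run14. param columns in first-appearance order: lr, width, bs, wd; column 4 is wd.
Long rows with run_id=run14, param=wd: 66.45 + 4.97 = 71.42.

71.42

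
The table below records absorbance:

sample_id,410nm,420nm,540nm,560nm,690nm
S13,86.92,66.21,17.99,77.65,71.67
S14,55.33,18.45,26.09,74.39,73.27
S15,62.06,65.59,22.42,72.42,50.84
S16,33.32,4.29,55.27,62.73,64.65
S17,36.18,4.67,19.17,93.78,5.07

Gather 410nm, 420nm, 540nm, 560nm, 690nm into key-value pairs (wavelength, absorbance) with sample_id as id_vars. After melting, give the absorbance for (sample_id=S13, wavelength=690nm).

Unpivoting turns each (sample_id, wide-column) pair into one long row.
The wide cell at row S13, column 690nm holds 71.67, so the long row (S13, 690nm) has absorbance=71.67.

71.67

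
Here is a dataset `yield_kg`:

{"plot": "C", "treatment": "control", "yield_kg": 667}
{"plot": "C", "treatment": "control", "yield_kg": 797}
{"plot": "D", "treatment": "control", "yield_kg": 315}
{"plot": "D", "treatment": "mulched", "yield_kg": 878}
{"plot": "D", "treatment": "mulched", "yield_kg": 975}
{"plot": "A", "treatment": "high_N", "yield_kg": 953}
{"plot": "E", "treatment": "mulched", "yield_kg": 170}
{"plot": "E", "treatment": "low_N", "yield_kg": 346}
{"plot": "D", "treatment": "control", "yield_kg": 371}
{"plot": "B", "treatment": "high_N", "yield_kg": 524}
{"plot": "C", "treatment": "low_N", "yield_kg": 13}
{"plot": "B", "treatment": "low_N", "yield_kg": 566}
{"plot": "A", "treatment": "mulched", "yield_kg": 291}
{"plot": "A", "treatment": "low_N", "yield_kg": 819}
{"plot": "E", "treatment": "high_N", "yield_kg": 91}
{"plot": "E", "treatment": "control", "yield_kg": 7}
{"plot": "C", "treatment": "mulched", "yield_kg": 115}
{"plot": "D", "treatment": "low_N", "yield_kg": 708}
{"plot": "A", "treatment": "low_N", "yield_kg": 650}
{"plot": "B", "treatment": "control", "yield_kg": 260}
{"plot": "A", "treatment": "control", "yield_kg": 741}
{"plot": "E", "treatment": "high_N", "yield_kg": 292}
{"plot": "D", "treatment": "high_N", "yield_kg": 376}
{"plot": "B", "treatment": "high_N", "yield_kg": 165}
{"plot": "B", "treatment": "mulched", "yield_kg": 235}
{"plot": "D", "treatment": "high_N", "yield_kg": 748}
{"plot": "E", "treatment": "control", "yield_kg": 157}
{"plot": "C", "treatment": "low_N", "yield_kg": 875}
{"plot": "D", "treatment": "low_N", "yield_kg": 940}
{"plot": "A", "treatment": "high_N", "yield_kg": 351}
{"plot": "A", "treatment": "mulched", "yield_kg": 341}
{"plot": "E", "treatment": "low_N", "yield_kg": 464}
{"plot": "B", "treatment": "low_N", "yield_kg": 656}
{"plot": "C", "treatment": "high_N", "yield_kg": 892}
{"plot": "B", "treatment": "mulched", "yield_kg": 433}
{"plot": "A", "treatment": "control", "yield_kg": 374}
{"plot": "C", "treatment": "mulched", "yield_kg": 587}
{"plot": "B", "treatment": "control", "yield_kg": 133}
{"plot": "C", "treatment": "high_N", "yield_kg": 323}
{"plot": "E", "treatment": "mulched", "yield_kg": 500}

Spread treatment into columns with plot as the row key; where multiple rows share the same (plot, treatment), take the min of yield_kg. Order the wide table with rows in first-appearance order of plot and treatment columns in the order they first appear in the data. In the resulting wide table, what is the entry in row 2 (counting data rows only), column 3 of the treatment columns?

With rows in first-appearance order of plot, row 2 is plot=D. treatment columns in first-appearance order: control, mulched, high_N, low_N; column 3 is high_N.
Long rows with plot=D, treatment=high_N: min(376, 748) = 376.

376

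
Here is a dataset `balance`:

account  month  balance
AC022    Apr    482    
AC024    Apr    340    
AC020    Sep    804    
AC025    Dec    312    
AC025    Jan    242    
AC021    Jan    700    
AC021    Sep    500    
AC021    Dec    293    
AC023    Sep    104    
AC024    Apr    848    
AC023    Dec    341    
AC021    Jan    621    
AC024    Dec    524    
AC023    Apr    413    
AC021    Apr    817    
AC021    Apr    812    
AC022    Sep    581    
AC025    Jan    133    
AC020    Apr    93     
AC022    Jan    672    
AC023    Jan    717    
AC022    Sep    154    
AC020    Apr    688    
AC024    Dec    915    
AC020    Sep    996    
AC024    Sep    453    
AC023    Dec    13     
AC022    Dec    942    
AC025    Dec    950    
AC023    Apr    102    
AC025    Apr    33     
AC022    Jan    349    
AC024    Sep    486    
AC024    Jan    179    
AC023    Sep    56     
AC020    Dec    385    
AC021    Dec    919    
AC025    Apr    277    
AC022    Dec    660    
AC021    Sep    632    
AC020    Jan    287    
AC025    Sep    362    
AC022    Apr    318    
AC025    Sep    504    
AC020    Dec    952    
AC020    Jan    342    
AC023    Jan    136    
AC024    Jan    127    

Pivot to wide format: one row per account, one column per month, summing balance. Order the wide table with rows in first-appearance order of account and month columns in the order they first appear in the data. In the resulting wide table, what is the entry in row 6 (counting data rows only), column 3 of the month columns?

354

With rows in first-appearance order of account, row 6 is account=AC023. month columns in first-appearance order: Apr, Sep, Dec, Jan; column 3 is Dec.
Long rows with account=AC023, month=Dec: 341 + 13 = 354.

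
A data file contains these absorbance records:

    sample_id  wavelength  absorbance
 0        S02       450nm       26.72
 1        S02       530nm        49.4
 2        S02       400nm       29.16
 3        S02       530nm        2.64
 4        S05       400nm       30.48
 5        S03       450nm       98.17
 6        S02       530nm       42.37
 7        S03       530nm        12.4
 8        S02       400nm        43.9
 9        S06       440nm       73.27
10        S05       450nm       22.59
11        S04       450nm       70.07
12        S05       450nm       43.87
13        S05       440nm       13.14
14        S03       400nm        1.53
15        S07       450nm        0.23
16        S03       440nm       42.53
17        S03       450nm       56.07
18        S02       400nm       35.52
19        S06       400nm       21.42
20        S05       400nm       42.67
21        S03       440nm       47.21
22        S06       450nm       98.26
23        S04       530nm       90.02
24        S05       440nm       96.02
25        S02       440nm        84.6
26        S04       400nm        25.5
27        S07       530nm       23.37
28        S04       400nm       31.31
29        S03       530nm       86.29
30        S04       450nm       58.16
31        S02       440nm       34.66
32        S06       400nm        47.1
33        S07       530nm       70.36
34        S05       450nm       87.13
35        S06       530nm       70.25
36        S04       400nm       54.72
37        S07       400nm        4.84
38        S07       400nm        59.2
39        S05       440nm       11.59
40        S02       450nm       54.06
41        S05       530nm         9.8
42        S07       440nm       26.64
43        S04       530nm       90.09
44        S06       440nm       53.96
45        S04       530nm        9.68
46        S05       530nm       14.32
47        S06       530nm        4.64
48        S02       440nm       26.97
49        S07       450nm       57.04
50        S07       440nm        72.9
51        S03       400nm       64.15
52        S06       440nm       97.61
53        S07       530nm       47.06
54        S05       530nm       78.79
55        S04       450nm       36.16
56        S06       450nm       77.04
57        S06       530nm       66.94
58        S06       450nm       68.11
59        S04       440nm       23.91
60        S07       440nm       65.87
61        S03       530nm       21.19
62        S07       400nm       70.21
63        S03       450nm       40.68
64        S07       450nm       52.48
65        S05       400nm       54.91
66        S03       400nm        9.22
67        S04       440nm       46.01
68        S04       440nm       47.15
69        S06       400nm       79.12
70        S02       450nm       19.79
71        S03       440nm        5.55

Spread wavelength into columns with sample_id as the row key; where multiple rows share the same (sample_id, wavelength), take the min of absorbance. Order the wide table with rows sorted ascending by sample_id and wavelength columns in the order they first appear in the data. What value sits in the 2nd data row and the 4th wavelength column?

With rows sorted ascending by sample_id, row 2 is sample_id=S03. wavelength columns in first-appearance order: 450nm, 530nm, 400nm, 440nm; column 4 is 440nm.
Long rows with sample_id=S03, wavelength=440nm: min(42.53, 47.21, 5.55) = 5.55.

5.55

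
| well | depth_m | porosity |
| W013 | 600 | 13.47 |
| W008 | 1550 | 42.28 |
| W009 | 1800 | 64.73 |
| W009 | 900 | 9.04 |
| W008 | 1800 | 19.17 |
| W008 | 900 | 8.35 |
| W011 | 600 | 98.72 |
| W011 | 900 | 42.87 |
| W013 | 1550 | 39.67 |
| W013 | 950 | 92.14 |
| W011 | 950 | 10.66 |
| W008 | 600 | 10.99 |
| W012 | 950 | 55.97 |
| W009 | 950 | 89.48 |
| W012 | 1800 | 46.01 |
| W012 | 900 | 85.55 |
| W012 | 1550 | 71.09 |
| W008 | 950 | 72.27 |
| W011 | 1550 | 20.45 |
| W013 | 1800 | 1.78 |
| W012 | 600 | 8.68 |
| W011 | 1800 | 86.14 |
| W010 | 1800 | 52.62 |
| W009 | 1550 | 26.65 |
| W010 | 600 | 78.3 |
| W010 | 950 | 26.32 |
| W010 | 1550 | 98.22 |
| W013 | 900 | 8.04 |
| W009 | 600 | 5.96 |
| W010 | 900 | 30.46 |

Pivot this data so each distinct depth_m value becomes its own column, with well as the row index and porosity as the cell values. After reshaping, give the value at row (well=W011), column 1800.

86.14

Wide layout: rows indexed by well, columns are the 5 distinct depth_m values (600, 1550, 1800, 900, 950).
Cell (well=W011, depth_m=1800) draws from the long row where well=W011 and depth_m=1800, which has porosity=86.14.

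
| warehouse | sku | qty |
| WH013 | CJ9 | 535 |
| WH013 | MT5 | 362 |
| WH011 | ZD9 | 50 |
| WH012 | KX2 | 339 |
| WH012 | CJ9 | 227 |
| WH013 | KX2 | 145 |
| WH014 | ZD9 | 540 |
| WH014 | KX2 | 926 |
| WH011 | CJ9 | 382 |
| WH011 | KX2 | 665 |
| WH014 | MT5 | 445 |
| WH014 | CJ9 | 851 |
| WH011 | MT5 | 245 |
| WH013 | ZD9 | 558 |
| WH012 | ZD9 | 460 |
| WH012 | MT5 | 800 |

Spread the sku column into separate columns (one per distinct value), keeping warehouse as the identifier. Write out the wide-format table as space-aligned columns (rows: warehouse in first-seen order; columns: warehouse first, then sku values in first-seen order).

warehouse  CJ9  MT5  ZD9  KX2
WH013      535  362  558  145
WH011      382  245  50   665
WH012      227  800  460  339
WH014      851  445  540  926

Columns: warehouse plus the 4 distinct sku values (CJ9, MT5, ZD9, KX2).
For example, row WH013 column CJ9 takes qty=535 from the long row (WH013, CJ9).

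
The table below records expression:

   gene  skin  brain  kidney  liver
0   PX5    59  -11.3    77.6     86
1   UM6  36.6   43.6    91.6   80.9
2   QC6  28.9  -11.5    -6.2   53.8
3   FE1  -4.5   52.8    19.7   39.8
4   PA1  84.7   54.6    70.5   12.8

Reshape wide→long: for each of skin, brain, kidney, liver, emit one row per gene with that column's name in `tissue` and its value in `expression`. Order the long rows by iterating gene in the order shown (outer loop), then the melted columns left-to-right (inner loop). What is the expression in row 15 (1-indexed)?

19.7

20 rows total (5 × 4). Row 15: index ⌊(15-1)/4⌋ = 3 into gene → FE1; (15-1) mod 4 = 2 into the melted columns → kidney.
So row 15 is (FE1, kidney, 19.7); expression = 19.7.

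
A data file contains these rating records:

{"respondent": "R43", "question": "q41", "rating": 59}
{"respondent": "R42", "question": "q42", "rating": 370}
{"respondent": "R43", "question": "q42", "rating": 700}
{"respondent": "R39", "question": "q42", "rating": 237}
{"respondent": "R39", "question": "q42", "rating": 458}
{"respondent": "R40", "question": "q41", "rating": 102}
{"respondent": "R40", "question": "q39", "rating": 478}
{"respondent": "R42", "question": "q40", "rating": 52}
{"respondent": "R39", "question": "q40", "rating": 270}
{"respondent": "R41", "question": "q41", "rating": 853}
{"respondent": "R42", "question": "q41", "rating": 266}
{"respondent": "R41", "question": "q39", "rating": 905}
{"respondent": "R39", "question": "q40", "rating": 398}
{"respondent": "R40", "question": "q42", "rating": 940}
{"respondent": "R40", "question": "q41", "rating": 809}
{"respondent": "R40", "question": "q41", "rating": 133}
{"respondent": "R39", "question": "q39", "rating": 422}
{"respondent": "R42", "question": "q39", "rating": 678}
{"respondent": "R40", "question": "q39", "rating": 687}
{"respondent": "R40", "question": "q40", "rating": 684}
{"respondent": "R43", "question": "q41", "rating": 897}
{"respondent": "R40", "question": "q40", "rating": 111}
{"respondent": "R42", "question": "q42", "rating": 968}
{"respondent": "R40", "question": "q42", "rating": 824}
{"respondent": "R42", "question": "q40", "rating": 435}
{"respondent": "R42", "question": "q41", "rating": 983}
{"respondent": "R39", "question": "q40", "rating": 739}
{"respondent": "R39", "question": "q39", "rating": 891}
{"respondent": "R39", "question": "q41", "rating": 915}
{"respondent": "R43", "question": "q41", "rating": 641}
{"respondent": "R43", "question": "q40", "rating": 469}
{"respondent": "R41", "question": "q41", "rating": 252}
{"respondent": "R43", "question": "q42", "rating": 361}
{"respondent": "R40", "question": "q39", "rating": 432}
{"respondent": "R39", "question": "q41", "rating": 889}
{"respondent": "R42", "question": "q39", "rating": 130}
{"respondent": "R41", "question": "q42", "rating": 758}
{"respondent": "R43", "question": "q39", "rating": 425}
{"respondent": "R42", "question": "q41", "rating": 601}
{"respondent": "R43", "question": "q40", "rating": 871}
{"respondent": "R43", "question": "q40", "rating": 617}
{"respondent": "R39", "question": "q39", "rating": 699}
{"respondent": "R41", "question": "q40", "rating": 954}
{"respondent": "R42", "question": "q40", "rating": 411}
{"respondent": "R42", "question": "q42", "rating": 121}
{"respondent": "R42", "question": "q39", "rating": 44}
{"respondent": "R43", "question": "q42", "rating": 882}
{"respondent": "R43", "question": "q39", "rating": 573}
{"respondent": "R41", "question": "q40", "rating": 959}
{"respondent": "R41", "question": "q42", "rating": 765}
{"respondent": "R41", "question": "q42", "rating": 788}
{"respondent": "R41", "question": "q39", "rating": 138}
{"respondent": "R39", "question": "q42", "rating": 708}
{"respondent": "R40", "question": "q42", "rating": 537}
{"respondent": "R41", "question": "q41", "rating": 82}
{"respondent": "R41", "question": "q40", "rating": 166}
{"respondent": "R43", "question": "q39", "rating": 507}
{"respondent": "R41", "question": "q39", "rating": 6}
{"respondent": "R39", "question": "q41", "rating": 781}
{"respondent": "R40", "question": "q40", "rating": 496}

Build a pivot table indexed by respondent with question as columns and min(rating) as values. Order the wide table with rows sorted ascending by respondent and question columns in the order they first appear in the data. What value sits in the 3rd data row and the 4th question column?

With rows sorted ascending by respondent, row 3 is respondent=R41. question columns in first-appearance order: q41, q42, q39, q40; column 4 is q40.
Long rows with respondent=R41, question=q40: min(954, 959, 166) = 166.

166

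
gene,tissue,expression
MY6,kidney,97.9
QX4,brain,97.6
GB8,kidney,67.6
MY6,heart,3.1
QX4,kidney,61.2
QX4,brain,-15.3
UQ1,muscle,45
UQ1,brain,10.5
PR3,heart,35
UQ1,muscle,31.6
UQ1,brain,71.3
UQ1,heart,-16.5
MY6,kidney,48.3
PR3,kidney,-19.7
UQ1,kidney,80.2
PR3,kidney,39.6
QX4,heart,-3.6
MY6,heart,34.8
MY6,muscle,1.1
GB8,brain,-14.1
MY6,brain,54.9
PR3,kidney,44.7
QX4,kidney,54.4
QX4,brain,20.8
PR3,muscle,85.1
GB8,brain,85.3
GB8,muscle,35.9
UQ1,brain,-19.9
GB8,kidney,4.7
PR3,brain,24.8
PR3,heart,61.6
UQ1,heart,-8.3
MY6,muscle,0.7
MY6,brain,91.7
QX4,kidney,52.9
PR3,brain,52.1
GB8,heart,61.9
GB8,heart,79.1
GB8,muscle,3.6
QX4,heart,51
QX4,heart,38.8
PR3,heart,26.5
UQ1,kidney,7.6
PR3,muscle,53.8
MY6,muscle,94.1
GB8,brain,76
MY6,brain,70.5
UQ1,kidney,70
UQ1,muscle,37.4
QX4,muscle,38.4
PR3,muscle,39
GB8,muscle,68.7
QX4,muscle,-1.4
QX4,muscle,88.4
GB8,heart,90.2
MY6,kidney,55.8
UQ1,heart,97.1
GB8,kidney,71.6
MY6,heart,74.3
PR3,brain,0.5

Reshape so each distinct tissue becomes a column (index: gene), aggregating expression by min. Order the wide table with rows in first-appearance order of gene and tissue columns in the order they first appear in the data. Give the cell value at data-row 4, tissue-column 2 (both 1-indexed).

-19.9

With rows in first-appearance order of gene, row 4 is gene=UQ1. tissue columns in first-appearance order: kidney, brain, heart, muscle; column 2 is brain.
Long rows with gene=UQ1, tissue=brain: min(10.5, 71.3, -19.9) = -19.9.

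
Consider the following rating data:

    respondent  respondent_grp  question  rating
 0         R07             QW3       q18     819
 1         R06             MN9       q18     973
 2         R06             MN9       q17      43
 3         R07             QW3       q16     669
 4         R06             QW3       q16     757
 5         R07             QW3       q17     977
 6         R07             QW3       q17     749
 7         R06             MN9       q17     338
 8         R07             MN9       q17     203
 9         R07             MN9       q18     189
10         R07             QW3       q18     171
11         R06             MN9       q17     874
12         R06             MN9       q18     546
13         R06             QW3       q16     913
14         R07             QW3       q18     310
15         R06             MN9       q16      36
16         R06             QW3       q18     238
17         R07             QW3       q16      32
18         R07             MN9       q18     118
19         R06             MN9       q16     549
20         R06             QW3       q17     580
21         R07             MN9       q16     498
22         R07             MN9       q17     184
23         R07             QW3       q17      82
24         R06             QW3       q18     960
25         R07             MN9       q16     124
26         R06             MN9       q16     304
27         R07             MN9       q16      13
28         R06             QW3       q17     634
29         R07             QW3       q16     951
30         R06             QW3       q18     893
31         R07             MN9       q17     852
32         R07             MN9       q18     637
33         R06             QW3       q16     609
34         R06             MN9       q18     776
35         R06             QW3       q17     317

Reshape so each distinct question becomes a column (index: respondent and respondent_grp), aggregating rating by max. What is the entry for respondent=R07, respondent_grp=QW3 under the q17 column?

977

Rows with respondent=R07, respondent_grp=QW3 and question=q17: rating values are 977, 749, 82.
max(977, 749, 82) = 977.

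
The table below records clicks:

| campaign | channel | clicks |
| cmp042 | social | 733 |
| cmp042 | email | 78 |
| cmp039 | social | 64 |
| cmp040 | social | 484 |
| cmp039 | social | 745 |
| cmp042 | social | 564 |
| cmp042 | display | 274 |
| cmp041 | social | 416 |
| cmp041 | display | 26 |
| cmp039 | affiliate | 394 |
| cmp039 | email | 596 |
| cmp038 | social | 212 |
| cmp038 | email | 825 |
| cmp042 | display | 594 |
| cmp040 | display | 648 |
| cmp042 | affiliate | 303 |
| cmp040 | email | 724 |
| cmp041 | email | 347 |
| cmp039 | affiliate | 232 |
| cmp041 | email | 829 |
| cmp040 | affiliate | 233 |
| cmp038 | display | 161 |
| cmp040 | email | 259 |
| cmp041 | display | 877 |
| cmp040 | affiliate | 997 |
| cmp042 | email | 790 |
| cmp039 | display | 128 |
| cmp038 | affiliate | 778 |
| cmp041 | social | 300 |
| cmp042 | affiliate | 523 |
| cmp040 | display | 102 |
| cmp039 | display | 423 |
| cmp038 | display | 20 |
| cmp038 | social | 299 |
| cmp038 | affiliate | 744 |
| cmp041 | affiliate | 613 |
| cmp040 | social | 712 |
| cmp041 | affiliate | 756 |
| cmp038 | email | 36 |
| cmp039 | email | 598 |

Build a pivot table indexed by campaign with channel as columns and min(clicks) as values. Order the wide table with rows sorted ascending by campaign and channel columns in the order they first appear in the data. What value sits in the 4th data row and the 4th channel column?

With rows sorted ascending by campaign, row 4 is campaign=cmp041. channel columns in first-appearance order: social, email, display, affiliate; column 4 is affiliate.
Long rows with campaign=cmp041, channel=affiliate: min(613, 756) = 613.

613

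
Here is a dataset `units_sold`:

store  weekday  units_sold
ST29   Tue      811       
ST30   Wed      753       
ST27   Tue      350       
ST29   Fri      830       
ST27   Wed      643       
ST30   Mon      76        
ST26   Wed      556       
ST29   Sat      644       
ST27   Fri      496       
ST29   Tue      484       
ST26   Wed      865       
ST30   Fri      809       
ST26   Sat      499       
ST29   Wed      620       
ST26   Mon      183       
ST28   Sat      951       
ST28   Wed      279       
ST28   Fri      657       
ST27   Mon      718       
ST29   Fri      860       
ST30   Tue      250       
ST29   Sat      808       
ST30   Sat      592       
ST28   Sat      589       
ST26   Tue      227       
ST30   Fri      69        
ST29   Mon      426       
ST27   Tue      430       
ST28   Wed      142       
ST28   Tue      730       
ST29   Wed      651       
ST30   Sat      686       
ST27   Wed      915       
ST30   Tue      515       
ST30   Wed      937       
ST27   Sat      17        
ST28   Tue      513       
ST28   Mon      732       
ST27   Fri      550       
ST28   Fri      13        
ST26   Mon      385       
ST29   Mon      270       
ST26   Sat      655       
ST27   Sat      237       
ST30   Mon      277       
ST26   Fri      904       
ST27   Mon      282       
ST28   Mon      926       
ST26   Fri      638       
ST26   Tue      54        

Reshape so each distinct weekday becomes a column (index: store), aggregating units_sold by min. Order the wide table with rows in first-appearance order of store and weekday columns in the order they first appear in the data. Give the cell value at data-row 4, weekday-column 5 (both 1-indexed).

499

With rows in first-appearance order of store, row 4 is store=ST26. weekday columns in first-appearance order: Tue, Wed, Fri, Mon, Sat; column 5 is Sat.
Long rows with store=ST26, weekday=Sat: min(499, 655) = 499.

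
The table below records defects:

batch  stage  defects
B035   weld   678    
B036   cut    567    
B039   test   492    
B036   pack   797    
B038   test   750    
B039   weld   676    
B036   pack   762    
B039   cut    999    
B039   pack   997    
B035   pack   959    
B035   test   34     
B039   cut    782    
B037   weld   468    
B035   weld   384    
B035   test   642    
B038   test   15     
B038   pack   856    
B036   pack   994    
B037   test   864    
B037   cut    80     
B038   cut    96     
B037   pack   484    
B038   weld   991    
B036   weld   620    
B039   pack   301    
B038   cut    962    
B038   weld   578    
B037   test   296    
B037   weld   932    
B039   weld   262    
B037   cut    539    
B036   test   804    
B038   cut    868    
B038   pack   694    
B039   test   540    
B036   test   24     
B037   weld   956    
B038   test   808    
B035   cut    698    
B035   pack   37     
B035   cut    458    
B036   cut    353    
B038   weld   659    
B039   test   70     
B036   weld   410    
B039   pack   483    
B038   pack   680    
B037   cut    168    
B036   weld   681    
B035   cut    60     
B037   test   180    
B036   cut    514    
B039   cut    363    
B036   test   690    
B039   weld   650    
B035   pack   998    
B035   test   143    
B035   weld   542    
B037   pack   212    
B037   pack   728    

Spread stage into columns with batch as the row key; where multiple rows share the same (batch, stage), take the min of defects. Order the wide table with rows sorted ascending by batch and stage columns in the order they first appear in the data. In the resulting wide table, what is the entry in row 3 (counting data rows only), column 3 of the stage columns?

With rows sorted ascending by batch, row 3 is batch=B037. stage columns in first-appearance order: weld, cut, test, pack; column 3 is test.
Long rows with batch=B037, stage=test: min(864, 296, 180) = 180.

180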